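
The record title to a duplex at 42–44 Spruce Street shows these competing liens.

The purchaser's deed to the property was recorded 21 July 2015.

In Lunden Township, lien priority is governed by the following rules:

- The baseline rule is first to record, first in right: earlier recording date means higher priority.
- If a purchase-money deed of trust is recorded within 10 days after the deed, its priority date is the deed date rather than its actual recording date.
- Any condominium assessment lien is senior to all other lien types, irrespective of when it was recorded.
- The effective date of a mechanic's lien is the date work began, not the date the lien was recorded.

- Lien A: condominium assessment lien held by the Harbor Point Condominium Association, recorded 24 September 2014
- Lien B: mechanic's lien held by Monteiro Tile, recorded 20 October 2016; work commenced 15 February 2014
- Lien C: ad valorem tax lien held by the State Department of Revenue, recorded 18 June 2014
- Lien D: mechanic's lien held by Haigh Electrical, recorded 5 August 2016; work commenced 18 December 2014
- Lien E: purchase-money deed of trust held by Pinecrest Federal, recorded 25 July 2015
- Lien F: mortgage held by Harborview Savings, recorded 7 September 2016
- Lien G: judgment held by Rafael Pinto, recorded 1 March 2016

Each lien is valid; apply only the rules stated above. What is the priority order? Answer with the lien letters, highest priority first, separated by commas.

First, effective dates: B's effective date is 15 February 2014, when work began; D relates back to 18 December 2014 (work commenced); E's effective date is the deed date, 21 July 2015.
As a condominium assessment lien, A is senior to every other lien.
The other liens, earliest effective date first: B (15 February 2014), C (18 June 2014), D (18 December 2014), E (21 July 2015), G (1 March 2016), F (7 September 2016).

A, B, C, D, E, G, F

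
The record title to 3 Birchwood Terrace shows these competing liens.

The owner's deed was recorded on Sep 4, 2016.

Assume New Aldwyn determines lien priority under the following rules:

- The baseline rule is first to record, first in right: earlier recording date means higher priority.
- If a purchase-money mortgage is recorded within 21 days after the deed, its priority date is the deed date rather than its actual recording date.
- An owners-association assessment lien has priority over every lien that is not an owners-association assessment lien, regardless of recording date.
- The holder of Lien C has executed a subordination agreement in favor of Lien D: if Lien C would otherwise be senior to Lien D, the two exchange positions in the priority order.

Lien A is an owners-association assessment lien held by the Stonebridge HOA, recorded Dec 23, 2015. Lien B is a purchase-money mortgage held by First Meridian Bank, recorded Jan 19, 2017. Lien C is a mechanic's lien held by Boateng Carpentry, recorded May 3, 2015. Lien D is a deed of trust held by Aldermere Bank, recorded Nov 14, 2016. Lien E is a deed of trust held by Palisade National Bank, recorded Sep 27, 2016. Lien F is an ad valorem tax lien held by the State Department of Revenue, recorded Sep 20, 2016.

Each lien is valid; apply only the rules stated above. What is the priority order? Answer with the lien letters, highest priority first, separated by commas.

A, D, F, E, C, B

Effective dates after the stated exceptions: B was recorded 137 days after the deed, outside the 21-day window, so it keeps its recording date.
A is an owners-association assessment lien, so it outranks all other liens regardless of date.
Remaining liens by effective date: C (May 3, 2015), F (Sep 20, 2016), E (Sep 27, 2016), D (Nov 14, 2016), B (Jan 19, 2017).
Because C would otherwise rank above D, the subordination swaps them.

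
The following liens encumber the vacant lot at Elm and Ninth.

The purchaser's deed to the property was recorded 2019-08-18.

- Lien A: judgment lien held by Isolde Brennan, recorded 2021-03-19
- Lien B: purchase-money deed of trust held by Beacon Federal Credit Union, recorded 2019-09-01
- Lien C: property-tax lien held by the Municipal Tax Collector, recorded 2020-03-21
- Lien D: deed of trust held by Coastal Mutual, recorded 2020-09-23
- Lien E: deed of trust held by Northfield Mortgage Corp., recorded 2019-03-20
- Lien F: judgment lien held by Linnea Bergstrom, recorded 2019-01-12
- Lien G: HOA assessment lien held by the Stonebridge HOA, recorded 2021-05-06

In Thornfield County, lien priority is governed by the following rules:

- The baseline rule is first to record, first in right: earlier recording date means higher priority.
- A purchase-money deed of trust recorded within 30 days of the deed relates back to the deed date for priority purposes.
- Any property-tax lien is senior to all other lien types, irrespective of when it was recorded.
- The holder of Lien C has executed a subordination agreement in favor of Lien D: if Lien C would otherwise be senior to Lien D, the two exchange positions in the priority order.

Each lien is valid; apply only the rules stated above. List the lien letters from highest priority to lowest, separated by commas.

D, F, E, B, C, A, G

First, effective dates: B was recorded within the 30-day window, so its effective date is the deed date 2019-08-18.
As a property-tax lien, C is senior to every other lien.
Ordering the rest by effective date: F (2019-01-12), E (2019-03-20), B (2019-08-18), D (2020-09-23), A (2021-03-19), G (2021-05-06).
C is senior to D before the subordination, so the two trade places.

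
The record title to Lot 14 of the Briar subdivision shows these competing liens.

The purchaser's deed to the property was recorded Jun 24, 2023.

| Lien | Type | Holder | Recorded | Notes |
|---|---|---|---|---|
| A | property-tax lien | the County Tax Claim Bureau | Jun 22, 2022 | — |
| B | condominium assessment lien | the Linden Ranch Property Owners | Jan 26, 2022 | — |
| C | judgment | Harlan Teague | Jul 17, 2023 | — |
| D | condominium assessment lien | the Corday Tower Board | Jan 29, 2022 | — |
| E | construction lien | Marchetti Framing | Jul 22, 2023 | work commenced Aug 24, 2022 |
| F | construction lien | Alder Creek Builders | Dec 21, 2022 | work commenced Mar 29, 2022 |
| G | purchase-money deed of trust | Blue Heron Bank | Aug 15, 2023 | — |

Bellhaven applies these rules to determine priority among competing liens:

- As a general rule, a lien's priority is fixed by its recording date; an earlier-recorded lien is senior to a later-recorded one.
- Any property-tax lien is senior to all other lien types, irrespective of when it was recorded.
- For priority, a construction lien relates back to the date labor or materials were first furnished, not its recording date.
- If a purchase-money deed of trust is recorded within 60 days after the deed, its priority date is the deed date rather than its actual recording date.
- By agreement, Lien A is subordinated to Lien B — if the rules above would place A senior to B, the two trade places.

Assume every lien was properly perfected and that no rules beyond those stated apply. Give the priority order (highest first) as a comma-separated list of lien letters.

B, A, D, F, E, G, C

Effective dates: E is treated as recorded Aug 24, 2022, the work-commencement date; F is treated as recorded Mar 29, 2022, the work-commencement date; G relates back to the deed date Jun 24, 2023.
A is a property-tax lien, so it outranks all other liens regardless of date.
Remaining liens by effective date: B (Jan 26, 2022), D (Jan 29, 2022), F (Mar 29, 2022), E (Aug 24, 2022), G (Jun 24, 2023), C (Jul 17, 2023).
A is senior to B before the subordination, so the two trade places.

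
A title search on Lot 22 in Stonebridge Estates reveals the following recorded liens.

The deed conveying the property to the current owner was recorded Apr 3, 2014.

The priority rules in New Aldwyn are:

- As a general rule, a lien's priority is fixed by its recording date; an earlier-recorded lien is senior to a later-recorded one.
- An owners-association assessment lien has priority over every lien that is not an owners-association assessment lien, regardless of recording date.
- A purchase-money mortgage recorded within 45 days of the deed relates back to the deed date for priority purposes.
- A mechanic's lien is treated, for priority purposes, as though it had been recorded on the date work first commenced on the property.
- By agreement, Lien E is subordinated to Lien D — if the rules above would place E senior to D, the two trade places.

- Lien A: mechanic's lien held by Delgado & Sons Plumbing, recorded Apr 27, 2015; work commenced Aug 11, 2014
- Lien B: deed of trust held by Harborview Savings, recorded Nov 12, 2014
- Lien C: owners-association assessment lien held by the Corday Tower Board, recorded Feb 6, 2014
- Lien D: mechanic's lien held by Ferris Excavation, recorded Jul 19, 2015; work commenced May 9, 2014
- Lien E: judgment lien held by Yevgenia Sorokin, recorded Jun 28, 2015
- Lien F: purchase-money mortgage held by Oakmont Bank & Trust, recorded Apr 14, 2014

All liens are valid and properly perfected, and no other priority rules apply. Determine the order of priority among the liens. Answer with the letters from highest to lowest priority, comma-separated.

C, F, D, A, B, E

First, effective dates: A is treated as recorded Aug 11, 2014, the work-commencement date; D relates back to May 9, 2014 (work commenced); F's effective date is the deed date, Apr 3, 2014.
As an owners-association assessment lien, C is senior to every other lien.
The other liens, earliest effective date first: F (Apr 3, 2014), D (May 9, 2014), A (Aug 11, 2014), B (Nov 12, 2014), E (Jun 28, 2015).
E is already junior to D, so the subordination agreement changes nothing.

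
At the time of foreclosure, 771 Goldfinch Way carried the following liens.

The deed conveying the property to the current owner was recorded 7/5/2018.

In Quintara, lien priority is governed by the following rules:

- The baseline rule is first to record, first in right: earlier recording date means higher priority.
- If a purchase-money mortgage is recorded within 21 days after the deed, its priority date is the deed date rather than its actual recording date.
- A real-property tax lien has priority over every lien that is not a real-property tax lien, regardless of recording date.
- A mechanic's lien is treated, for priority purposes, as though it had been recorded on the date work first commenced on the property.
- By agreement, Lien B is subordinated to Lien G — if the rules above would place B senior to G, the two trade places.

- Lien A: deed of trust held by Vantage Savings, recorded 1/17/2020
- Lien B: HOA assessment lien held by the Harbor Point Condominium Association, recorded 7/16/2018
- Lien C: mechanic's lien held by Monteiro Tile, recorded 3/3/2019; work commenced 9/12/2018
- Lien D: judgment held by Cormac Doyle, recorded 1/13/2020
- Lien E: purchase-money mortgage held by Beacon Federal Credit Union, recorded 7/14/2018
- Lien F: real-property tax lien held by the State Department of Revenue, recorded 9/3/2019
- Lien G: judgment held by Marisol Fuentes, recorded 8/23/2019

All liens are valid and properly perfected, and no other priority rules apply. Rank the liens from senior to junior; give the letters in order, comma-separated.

Effective dates: C's effective date is 9/12/2018, when work began; E's effective date is the deed date, 7/5/2018.
F is a real-property tax lien, so it outranks all other liens regardless of date.
The other liens, earliest effective date first: E (7/5/2018), B (7/16/2018), C (9/12/2018), G (8/23/2019), D (1/13/2020), A (1/17/2020).
B would otherwise be senior to G, so under the subordination agreement B and G exchange positions.

F, E, G, C, B, D, A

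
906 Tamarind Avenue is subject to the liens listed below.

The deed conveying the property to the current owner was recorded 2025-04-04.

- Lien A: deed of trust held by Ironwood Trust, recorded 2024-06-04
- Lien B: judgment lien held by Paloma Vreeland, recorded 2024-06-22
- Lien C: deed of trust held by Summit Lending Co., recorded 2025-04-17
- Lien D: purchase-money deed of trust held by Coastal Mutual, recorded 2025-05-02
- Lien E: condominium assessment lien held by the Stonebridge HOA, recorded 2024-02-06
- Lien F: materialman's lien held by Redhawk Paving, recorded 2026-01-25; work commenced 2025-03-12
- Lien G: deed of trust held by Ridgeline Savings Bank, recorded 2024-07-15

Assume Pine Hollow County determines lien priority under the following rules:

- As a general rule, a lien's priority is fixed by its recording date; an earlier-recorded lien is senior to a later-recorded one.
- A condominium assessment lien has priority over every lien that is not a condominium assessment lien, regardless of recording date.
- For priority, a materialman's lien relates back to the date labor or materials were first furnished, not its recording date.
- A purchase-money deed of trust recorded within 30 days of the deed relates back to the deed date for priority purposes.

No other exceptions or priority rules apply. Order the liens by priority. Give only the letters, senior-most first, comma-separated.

Adjusting effective dates: D was recorded within the 30-day window, so its effective date is the deed date 2025-04-04; F is treated as recorded 2025-03-12, the work-commencement date.
E is a condominium assessment lien and takes priority over every other lien.
Among the remaining liens, by effective date: A (2024-06-04), B (2024-06-22), G (2024-07-15), F (2025-03-12), D (2025-04-04), C (2025-04-17).

E, A, B, G, F, D, C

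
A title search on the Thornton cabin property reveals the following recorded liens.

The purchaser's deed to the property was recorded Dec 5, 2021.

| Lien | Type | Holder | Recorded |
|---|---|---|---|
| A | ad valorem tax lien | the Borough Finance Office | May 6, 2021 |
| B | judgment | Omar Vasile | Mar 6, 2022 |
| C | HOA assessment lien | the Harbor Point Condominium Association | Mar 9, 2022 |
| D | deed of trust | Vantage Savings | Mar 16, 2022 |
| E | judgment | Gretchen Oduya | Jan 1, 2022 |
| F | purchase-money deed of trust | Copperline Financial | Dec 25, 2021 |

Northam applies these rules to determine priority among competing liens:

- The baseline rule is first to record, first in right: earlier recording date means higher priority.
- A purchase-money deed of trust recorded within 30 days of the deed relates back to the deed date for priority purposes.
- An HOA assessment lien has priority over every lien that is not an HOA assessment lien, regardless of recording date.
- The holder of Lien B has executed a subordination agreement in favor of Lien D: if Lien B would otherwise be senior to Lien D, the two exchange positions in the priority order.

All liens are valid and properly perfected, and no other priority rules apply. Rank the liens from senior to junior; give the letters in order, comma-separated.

Adjusting effective dates: F was recorded within the 30-day window, so its effective date is the deed date Dec 5, 2021.
C is an HOA assessment lien, so it outranks all other liens regardless of date.
Ordering the rest by effective date: A (May 6, 2021), F (Dec 5, 2021), E (Jan 1, 2022), B (Mar 6, 2022), D (Mar 16, 2022).
The subordination applies — B was senior to D — so B and D swap.

C, A, F, E, D, B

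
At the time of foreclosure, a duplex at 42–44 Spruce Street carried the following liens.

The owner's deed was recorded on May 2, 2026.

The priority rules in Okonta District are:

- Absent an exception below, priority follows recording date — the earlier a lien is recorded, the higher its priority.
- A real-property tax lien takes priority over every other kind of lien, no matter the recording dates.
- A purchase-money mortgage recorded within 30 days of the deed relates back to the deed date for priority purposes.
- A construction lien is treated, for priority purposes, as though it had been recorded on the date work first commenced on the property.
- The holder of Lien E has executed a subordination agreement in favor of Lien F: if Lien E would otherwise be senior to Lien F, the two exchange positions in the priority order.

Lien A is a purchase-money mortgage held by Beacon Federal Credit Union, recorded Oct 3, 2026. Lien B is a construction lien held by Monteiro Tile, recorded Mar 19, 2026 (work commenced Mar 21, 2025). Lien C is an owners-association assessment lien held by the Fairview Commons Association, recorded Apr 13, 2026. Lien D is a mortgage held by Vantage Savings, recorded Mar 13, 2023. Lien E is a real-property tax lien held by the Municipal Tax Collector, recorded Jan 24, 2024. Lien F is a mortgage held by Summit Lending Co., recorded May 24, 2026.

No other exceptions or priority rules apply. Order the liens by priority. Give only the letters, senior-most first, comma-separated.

First, effective dates: A missed the 30-day window (154 days after the deed), so its recording date stands; B relates back to Mar 21, 2025 (work commenced).
E, as a real-property tax lien, has superpriority and ranks first.
Remaining liens by effective date: D (Mar 13, 2023), B (Mar 21, 2025), C (Apr 13, 2026), F (May 24, 2026), A (Oct 3, 2026).
E is senior to F before the subordination, so the two trade places.

F, D, B, C, E, A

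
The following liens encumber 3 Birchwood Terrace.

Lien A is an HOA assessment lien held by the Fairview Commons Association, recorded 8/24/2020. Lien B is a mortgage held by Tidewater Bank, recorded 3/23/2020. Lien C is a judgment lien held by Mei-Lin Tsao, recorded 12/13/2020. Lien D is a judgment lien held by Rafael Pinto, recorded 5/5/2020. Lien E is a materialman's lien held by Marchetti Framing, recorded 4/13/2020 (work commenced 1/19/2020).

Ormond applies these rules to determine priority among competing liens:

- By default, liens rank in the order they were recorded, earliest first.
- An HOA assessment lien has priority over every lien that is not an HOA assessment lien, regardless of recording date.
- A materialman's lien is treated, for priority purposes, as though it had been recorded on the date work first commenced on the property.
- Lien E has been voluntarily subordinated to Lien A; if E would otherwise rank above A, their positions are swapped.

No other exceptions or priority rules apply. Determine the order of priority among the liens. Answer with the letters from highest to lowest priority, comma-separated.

First, effective dates: E's effective date is 1/19/2020, when work began.
A, as an HOA assessment lien, has superpriority and ranks first.
The other liens, earliest effective date first: E (1/19/2020), B (3/23/2020), D (5/5/2020), C (12/13/2020).
E is already junior to A, so the subordination agreement changes nothing.

A, E, B, D, C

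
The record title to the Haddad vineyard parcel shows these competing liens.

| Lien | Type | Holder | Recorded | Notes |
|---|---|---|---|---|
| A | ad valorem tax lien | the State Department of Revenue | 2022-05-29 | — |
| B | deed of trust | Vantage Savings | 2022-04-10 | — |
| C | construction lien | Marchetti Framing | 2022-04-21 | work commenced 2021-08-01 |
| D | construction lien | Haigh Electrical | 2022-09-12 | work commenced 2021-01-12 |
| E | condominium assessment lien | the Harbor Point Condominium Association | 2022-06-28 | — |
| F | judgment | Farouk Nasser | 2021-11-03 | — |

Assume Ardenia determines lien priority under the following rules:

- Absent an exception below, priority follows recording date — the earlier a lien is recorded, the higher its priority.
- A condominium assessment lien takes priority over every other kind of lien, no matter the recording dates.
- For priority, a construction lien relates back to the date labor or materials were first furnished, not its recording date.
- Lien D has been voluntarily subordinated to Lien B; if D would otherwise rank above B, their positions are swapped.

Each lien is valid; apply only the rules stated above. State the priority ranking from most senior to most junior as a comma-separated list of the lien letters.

Effective dates after the stated exceptions: C is treated as recorded 2021-08-01, the work-commencement date; D's effective date is 2021-01-12, when work began.
E is a condominium assessment lien, so it outranks all other liens regardless of date.
Ordering the rest by effective date: D (2021-01-12), C (2021-08-01), F (2021-11-03), B (2022-04-10), A (2022-05-29).
Because D would otherwise rank above B, the subordination swaps them.

E, B, C, F, D, A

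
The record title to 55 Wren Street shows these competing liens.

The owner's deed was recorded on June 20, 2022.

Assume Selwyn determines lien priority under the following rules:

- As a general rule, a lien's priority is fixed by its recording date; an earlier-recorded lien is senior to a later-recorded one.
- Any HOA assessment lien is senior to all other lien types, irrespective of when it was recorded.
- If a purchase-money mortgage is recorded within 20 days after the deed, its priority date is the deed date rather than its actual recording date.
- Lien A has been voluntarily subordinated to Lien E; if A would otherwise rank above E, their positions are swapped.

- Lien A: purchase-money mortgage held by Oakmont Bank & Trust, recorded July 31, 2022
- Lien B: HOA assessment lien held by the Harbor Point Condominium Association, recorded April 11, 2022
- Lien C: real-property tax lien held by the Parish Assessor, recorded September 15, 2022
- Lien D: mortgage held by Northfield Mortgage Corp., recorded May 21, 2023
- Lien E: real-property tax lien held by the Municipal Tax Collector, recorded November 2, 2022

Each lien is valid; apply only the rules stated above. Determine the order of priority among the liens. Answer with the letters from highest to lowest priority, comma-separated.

First, effective dates: A was recorded 41 days after the deed — beyond 20 days — so no relation-back applies.
B, as an HOA assessment lien, has superpriority and ranks first.
The other liens, earliest effective date first: A (July 31, 2022), C (September 15, 2022), E (November 2, 2022), D (May 21, 2023).
Because A would otherwise rank above E, the subordination swaps them.

B, E, C, A, D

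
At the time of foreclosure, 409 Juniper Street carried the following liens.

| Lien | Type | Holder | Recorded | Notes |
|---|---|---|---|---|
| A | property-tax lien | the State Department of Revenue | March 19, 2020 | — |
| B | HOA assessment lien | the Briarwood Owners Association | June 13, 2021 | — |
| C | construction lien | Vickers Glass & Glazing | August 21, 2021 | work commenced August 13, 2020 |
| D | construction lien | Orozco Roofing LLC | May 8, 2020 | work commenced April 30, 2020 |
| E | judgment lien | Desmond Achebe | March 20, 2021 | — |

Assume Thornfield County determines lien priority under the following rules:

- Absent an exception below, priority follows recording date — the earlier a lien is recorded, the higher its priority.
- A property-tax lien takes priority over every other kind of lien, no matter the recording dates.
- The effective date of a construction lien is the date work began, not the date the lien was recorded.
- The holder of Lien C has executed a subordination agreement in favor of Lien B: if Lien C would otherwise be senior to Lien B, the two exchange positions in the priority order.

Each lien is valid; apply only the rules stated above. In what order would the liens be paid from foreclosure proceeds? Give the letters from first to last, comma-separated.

A, D, B, E, C

Adjusting effective dates: C's effective date is August 13, 2020, when work began; D is treated as recorded April 30, 2020, the work-commencement date.
A, as a property-tax lien, has superpriority and ranks first.
Ordering the rest by effective date: D (April 30, 2020), C (August 13, 2020), E (March 20, 2021), B (June 13, 2021).
Because C would otherwise rank above B, the subordination swaps them.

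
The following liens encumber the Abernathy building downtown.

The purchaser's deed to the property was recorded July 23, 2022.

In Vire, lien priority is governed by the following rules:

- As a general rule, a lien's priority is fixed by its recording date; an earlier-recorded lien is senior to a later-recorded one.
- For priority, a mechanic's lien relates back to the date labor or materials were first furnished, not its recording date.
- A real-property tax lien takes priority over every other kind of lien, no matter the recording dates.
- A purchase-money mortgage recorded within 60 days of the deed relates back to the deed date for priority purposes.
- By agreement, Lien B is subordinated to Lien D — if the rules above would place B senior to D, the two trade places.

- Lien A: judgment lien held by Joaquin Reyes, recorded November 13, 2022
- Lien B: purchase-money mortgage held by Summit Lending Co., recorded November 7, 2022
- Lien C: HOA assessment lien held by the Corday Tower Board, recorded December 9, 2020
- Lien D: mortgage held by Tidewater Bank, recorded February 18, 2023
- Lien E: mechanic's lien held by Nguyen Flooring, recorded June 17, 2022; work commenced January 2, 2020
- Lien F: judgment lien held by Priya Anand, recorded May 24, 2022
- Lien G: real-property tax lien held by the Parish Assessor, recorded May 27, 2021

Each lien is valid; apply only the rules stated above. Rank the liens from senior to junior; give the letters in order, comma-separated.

First, effective dates: B missed the 60-day window (107 days after the deed), so its recording date stands; E is treated as recorded January 2, 2020, the work-commencement date.
As a real-property tax lien, G is senior to every other lien.
The other liens, earliest effective date first: E (January 2, 2020), C (December 9, 2020), F (May 24, 2022), B (November 7, 2022), A (November 13, 2022), D (February 18, 2023).
The subordination applies — B was senior to D — so B and D swap.

G, E, C, F, D, A, B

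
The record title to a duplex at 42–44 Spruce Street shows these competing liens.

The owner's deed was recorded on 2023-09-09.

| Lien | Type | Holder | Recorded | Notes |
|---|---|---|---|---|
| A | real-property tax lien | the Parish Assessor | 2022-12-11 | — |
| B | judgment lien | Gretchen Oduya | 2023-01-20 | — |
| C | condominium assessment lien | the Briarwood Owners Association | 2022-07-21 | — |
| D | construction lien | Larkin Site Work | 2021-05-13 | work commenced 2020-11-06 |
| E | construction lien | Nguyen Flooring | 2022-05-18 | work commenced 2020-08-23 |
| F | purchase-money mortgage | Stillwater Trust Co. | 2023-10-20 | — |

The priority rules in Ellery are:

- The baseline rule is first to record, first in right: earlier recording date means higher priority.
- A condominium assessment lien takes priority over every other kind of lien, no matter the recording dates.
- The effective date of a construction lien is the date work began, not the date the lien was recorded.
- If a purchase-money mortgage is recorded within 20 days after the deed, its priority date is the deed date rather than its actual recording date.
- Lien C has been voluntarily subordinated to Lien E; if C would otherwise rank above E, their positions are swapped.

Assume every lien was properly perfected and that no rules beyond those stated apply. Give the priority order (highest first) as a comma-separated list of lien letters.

E, C, D, A, B, F

Effective dates: D's effective date is 2020-11-06, when work began; E relates back to 2020-08-23 (work commenced); F was recorded 41 days after the deed, outside the 20-day window, so it keeps its recording date.
C is a condominium assessment lien, so it outranks all other liens regardless of date.
Ordering the rest by effective date: E (2020-08-23), D (2020-11-06), A (2022-12-11), B (2023-01-20), F (2023-10-20).
Because C would otherwise rank above E, the subordination swaps them.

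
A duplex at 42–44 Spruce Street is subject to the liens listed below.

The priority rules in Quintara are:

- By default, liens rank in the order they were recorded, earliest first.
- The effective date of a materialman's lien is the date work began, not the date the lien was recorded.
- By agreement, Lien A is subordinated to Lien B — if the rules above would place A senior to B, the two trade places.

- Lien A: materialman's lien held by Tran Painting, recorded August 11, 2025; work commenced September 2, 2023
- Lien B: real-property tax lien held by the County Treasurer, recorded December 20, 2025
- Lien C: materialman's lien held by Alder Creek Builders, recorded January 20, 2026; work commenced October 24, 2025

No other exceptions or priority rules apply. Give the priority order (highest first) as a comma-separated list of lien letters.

B, C, A

Adjusting effective dates: A's effective date is September 2, 2023, when work began; C is treated as recorded October 24, 2025, the work-commencement date.
Sorted by effective date: A (September 2, 2023), C (October 24, 2025), B (December 20, 2025).
Because A would otherwise rank above B, the subordination swaps them.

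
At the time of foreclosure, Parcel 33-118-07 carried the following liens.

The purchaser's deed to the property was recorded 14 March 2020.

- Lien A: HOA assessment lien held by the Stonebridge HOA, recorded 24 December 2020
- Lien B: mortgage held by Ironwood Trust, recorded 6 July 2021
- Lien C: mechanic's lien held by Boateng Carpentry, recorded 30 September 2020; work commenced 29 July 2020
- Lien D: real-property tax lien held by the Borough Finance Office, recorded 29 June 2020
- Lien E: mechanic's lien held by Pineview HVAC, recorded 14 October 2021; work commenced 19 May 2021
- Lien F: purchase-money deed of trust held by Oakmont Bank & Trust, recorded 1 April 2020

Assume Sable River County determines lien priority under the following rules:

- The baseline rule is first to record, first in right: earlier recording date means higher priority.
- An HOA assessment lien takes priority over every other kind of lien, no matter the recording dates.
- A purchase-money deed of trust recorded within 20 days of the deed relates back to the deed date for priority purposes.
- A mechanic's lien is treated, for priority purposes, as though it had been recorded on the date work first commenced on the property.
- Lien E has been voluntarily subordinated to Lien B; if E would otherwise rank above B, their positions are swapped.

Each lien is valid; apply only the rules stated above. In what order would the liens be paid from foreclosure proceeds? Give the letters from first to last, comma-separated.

Adjusting effective dates: C's effective date is 29 July 2020, when work began; E is treated as recorded 19 May 2021, the work-commencement date; F relates back to the deed date 14 March 2020.
As an HOA assessment lien, A is senior to every other lien.
The other liens, earliest effective date first: F (14 March 2020), D (29 June 2020), C (29 July 2020), E (19 May 2021), B (6 July 2021).
E would otherwise be senior to B, so under the subordination agreement E and B exchange positions.

A, F, D, C, B, E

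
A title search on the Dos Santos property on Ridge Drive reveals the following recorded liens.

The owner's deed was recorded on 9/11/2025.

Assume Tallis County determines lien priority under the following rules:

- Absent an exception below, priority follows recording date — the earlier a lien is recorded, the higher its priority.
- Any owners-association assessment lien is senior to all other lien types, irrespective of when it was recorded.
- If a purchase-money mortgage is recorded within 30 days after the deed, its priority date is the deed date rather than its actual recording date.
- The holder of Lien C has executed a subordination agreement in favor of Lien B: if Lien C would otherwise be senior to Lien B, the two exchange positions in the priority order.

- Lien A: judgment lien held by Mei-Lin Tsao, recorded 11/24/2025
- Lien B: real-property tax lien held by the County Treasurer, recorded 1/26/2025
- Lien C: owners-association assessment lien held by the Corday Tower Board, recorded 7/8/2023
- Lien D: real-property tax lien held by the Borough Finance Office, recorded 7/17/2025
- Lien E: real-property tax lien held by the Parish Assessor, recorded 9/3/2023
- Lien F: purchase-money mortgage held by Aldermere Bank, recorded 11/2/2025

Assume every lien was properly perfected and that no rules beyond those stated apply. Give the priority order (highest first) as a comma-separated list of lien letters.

Effective dates: F missed the 30-day window (52 days after the deed), so its recording date stands.
C is an owners-association assessment lien, so it outranks all other liens regardless of date.
Ordering the rest by effective date: E (9/3/2023), B (1/26/2025), D (7/17/2025), F (11/2/2025), A (11/24/2025).
The subordination applies — C was senior to B — so C and B swap.

B, E, C, D, F, A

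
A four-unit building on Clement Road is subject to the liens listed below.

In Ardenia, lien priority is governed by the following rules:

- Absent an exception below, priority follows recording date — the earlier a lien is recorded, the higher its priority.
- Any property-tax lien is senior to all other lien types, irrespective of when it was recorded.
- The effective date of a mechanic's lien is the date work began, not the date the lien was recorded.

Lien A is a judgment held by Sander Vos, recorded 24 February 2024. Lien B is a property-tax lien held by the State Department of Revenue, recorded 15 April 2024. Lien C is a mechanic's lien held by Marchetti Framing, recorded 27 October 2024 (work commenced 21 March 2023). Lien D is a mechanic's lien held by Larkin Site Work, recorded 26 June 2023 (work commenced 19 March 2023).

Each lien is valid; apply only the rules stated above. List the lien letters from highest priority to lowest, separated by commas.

Effective dates: C relates back to 21 March 2023 (work commenced); D is treated as recorded 19 March 2023, the work-commencement date.
As a property-tax lien, B is senior to every other lien.
The other liens, earliest effective date first: D (19 March 2023), C (21 March 2023), A (24 February 2024).

B, D, C, A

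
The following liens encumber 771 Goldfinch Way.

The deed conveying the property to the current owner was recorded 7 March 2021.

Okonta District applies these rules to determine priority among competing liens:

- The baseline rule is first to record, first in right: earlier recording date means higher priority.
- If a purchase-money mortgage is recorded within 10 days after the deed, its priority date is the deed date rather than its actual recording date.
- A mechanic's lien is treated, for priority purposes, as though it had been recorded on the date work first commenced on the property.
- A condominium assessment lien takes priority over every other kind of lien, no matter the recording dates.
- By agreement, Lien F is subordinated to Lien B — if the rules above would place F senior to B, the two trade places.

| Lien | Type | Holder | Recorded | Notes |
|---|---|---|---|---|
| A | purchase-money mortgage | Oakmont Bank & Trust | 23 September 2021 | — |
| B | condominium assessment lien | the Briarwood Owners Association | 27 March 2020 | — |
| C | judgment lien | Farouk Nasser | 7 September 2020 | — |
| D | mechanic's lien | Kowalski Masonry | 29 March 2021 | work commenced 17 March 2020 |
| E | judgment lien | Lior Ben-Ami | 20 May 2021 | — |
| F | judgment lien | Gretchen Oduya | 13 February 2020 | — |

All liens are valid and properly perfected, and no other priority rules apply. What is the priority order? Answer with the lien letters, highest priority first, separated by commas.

B, F, D, C, E, A

First, effective dates: A was recorded 200 days after the deed — beyond 10 days — so no relation-back applies; D's effective date is 17 March 2020, when work began.
B is a condominium assessment lien and takes priority over every other lien.
Remaining liens by effective date: F (13 February 2020), D (17 March 2020), C (7 September 2020), E (20 May 2021), A (23 September 2021).
F is already junior to B, so the subordination agreement changes nothing.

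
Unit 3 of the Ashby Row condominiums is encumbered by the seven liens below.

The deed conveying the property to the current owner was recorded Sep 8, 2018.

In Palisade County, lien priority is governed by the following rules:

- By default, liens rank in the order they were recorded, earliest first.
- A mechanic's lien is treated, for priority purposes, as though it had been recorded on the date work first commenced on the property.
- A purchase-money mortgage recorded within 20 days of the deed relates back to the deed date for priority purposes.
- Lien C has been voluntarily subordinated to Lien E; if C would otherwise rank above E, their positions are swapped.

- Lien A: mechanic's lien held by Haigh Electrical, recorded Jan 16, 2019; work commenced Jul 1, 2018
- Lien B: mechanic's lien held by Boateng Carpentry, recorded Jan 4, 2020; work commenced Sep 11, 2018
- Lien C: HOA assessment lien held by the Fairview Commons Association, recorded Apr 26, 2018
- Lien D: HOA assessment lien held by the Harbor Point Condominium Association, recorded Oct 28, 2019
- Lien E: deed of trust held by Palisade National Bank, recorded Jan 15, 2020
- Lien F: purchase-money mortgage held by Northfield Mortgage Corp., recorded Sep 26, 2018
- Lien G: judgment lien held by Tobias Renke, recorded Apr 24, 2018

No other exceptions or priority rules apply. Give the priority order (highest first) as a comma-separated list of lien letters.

First, effective dates: A's effective date is Jul 1, 2018, when work began; B's effective date is Sep 11, 2018, when work began; F relates back to the deed date Sep 8, 2018.
Ordering by effective date: G (Apr 24, 2018), C (Apr 26, 2018), A (Jul 1, 2018), F (Sep 8, 2018), B (Sep 11, 2018), D (Oct 28, 2019), E (Jan 15, 2020).
The subordination applies — C was senior to E — so C and E swap.

G, E, A, F, B, D, C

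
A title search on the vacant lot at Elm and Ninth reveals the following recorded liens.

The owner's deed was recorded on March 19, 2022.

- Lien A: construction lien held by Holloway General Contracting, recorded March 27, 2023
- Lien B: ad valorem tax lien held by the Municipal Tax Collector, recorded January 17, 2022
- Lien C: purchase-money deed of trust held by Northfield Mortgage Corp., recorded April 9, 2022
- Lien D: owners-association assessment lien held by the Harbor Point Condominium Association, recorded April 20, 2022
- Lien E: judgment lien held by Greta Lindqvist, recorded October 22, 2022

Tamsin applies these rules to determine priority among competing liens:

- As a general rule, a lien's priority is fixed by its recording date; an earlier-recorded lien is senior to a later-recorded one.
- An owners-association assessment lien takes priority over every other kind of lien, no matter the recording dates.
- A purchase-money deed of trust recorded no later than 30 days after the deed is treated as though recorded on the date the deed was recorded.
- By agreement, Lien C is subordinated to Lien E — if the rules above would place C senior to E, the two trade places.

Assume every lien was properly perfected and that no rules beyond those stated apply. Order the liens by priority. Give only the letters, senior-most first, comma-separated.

D, B, E, C, A

First, effective dates: C was recorded within the 30-day window, so its effective date is the deed date March 19, 2022.
D, as an owners-association assessment lien, has superpriority and ranks first.
Among the remaining liens, by effective date: B (January 17, 2022), C (March 19, 2022), E (October 22, 2022), A (March 27, 2023).
C is senior to E before the subordination, so the two trade places.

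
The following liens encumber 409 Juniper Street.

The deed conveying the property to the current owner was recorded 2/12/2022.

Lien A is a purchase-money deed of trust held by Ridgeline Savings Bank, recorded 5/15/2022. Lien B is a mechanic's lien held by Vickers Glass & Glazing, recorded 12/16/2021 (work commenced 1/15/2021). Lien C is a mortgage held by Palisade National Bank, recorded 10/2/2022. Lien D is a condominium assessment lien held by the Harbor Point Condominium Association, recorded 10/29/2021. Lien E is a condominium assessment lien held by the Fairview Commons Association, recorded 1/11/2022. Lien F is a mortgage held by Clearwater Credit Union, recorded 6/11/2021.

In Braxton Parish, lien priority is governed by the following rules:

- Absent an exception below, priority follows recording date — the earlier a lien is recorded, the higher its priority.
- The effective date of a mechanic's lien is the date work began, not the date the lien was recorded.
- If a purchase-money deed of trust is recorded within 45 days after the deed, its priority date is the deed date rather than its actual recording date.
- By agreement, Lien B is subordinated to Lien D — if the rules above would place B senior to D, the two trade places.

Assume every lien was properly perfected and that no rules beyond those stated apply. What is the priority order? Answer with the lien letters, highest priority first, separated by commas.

D, F, B, E, A, C

First, effective dates: A missed the 45-day window (92 days after the deed), so its recording date stands; B's effective date is 1/15/2021, when work began.
By effective date: B (1/15/2021), F (6/11/2021), D (10/29/2021), E (1/11/2022), A (5/15/2022), C (10/2/2022).
The subordination applies — B was senior to D — so B and D swap.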